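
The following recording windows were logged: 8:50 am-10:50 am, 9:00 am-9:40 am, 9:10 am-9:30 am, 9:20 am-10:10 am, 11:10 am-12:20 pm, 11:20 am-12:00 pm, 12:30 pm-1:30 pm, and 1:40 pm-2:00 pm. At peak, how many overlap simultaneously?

4

Walk the sorted start/end points keeping a running depth.
The depth first hits 4 at 9:20 am.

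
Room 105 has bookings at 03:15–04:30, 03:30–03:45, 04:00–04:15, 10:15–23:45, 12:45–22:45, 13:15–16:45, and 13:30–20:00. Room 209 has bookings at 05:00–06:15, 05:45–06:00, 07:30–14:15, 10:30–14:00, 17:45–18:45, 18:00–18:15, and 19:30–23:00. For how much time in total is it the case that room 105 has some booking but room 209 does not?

6 h 15 min

Merge the first list: 03:15–04:30, 10:15–23:45.
Merge the second list: 05:00–06:15, 07:30–14:15, 17:45–18:45, 19:30–23:00.
A \ B = 03:15–04:30, 14:15–17:45, 18:45–19:30, 23:00–23:45.
Total: 1 h 15 min + 3 h 30 min + 45 min + 45 min = 6 h 15 min.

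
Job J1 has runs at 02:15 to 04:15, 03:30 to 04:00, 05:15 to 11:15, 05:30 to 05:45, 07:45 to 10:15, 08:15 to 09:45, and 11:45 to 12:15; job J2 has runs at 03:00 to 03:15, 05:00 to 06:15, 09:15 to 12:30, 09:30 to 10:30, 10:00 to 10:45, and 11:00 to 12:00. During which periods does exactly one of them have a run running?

02:15-03:00, 03:15-04:15, 05:00-05:15, 06:15-09:15, 11:15-11:45, 12:15-12:30

A, merged: 02:15-04:15, 05:15-11:15, 11:45-12:15.
B, merged: 03:00-03:15, 05:00-06:15, 09:15-12:30.
Only in the first: 02:15-03:00, 03:15-04:15, 06:15-09:15.
Only in the second: 05:00-05:15, 11:15-11:45, 12:15-12:30.
Together these are the periods covered by exactly one.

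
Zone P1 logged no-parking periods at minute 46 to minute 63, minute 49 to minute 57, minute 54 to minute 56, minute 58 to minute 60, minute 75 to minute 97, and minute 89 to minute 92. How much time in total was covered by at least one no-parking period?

Merged: minute 46 to minute 63, minute 75 to minute 97.
Lengths: 17 minutes + 22 minutes = 39 minutes.

39 minutes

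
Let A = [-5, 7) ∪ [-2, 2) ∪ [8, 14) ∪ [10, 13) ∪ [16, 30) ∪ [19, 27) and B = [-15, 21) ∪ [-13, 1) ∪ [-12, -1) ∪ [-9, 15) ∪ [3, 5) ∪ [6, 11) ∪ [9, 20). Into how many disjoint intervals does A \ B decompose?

First set merges to [-5, 7), [8, 14), [16, 30).
Second set merges to [-15, 21).
A \ B = [21, 30).
That is 1 disjoint piece.

1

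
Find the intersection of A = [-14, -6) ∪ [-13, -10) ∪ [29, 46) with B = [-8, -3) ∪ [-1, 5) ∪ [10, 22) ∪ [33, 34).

A, merged: [-14, -6), [29, 46).
[-14, -6) meets the second set on [-8, -6).
[29, 46) meets the second set on [33, 34).

[-8, -6) ∪ [33, 34)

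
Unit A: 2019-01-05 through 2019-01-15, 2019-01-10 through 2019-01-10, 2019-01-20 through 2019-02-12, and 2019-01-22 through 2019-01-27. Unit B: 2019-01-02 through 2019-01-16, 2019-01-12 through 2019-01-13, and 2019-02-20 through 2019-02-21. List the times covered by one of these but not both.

2019-01-02 through 2019-01-04, 2019-01-16 through 2019-01-16, 2019-01-20 through 2019-02-12, 2019-02-20 through 2019-02-21

First set merges to 2019-01-05 through 2019-01-15, 2019-01-20 through 2019-02-12.
Second set merges to 2019-01-02 through 2019-01-16, 2019-02-20 through 2019-02-21.
A \ B = 2019-01-20 through 2019-02-12.
B \ A = 2019-01-02 through 2019-01-04, 2019-01-16 through 2019-01-16, 2019-02-20 through 2019-02-21.
Union of the two gives the symmetric difference.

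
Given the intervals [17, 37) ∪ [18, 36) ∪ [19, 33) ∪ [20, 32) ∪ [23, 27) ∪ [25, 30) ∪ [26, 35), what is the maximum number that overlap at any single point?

7

Walk the sorted start/end points keeping a running depth.
The depth first hits 7 at 26.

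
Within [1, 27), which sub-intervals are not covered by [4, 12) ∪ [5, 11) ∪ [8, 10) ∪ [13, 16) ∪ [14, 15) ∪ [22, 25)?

[1, 4) ∪ [12, 13) ∪ [16, 22) ∪ [25, 27)

The merged coverage is [4, 12), [13, 16), [22, 25).
Gaps within [1, 27): [1, 4), [12, 13), [16, 22), [25, 27).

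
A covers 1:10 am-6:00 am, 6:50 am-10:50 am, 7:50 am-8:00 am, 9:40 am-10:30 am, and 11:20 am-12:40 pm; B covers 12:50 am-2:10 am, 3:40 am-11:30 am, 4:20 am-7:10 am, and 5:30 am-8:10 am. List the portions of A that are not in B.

2:10 am-3:40 am, 11:30 am-12:40 pm

First set merges to 1:10 am-6:00 am, 6:50 am-10:50 am, 11:20 am-12:40 pm.
Second set merges to 12:50 am-2:10 am, 3:40 am-11:30 am.
1:10 am-6:00 am with B removed leaves 2:10 am-3:40 am.
6:50 am-10:50 am lies entirely inside B → drops out.
11:20 am-12:40 pm with B removed leaves 11:30 am-12:40 pm.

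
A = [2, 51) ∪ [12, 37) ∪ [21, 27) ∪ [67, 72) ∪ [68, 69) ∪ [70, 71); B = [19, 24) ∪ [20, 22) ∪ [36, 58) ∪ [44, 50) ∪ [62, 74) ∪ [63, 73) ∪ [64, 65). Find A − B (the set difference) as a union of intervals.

First set merges to [2, 51), [67, 72).
Second set merges to [19, 24), [36, 58), [62, 74).
[2, 51) with B removed leaves [2, 19), [24, 36).
[67, 72) lies entirely inside B → drops out.

[2, 19) ∪ [24, 36)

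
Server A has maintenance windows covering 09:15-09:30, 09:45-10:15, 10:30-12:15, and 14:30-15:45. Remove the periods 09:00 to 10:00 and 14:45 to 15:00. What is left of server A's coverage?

10:00–10:15, 10:30–12:15, 14:30–14:45, 15:00–15:45

09:15–09:30 lies entirely inside B → drops out.
09:45–10:15 with B removed leaves 10:00–10:15.
10:30–12:15 is untouched.
14:30–15:45 with B removed leaves 14:30–14:45, 15:00–15:45.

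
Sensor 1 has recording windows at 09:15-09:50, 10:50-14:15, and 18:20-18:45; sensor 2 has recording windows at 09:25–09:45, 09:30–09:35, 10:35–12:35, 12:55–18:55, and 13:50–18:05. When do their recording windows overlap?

09:25-09:45, 10:50-12:35, 12:55-14:15, 18:20-18:45

B, merged: 09:25-09:45, 10:35-12:35, 12:55-18:55.
09:15-09:50 overlaps B on 09:25-09:45.
10:50-14:15 overlaps B on 10:50-12:35, 12:55-14:15.
18:20-18:45 overlaps B on 18:20-18:45.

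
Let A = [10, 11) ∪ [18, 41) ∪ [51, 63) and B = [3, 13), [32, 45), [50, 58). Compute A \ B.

[10, 11) lies entirely inside B → drops out.
[18, 41) with B removed leaves [18, 32).
[51, 63) with B removed leaves [58, 63).

[18, 32) ∪ [58, 63)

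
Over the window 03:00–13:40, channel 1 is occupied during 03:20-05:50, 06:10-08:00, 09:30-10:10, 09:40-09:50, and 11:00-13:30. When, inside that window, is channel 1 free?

03:00–03:20, 05:50–06:10, 08:00–09:30, 10:10–11:00, 13:30–13:40

The merged coverage is 03:20–05:50, 06:10–08:00, 09:30–10:10, 11:00–13:30.
Gaps within 03:00–13:40: 03:00–03:20, 05:50–06:10, 08:00–09:30, 10:10–11:00, 13:30–13:40.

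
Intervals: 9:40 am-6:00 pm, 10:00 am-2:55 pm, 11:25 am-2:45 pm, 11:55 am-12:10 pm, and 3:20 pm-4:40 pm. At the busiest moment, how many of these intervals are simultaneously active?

4

Sweep endpoints in order; track running count of active intervals.
Peak of 4 reached at 11:55 am.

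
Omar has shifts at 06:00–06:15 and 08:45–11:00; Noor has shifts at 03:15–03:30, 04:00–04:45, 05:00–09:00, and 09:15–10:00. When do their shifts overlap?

06:00–06:15, 08:45–09:00, 09:15–10:00

06:00–06:15 overlaps B on 06:00–06:15.
08:45–11:00 overlaps B on 08:45–09:00, 09:15–10:00.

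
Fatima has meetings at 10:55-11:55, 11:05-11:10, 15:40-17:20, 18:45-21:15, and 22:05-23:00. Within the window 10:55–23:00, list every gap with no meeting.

11:55-15:40, 17:20-18:45, 21:15-22:05

After merging, the occupied span is 10:55-11:55, 15:40-17:20, 18:45-21:15, 22:05-23:00.
Gaps within 10:55-23:00: 11:55-15:40, 17:20-18:45, 21:15-22:05.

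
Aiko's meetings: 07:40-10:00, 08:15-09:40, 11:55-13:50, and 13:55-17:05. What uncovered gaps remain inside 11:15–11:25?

The merged coverage is 07:40–10:00, 11:55–13:50, 13:55–17:05.
Uncovered inside 11:15–11:25: 11:15–11:25.

11:15–11:25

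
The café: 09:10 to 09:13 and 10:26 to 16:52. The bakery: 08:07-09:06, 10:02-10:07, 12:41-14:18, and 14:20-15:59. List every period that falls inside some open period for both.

12:41-14:18, 14:20-15:59

09:10-09:13: no overlap with the second set.
10:26-16:52 meets the second set on 12:41-14:18, 14:20-15:59.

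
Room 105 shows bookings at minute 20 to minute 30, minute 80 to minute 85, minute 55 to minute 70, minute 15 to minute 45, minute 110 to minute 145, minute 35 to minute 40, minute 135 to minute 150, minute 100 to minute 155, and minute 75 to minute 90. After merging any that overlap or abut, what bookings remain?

minute 15 to minute 45, minute 55 to minute 70, minute 75 to minute 90, minute 100 to minute 155

Sort by start: minute 15 to minute 45, minute 20 to minute 30, minute 35 to minute 40, minute 55 to minute 70, minute 75 to minute 90, minute 80 to minute 85, minute 100 to minute 155, minute 110 to minute 145, minute 135 to minute 150.
minute 20 to minute 30 overlaps/touches minute 15 to minute 45 → extend to minute 15 to minute 45.
minute 35 to minute 40 overlaps/touches minute 15 to minute 45 → extend to minute 15 to minute 45.
minute 55 to minute 70 is disjoint → start new block.
minute 75 to minute 90 is disjoint → start new block.
minute 80 to minute 85 overlaps/touches minute 75 to minute 90 → extend to minute 75 to minute 90.
minute 100 to minute 155 is disjoint → start new block.
minute 110 to minute 145 overlaps/touches minute 100 to minute 155 → extend to minute 100 to minute 155.
minute 135 to minute 150 overlaps/touches minute 100 to minute 155 → extend to minute 100 to minute 155.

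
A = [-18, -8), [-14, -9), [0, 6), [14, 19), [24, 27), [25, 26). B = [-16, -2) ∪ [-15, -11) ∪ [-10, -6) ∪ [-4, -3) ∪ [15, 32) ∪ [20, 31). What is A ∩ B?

[-16, -8) ∪ [15, 19) ∪ [24, 27)

Merge the first list: [-18, -8), [0, 6), [14, 19), [24, 27).
Merge the second list: [-16, -2), [15, 32).
[-18, -8) overlaps B on [-16, -8).
[0, 6) falls entirely outside B.
[14, 19) overlaps B on [15, 19).
[24, 27) overlaps B on [24, 27).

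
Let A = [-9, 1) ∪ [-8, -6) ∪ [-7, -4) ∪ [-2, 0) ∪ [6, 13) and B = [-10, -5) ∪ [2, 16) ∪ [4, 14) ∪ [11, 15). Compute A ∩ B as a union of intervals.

First set merges to [-9, 1), [6, 13).
Second set merges to [-10, -5), [2, 16).
[-9, 1) ∩ B → [-9, -5).
[6, 13) ∩ B → [6, 13).

[-9, -5) ∪ [6, 13)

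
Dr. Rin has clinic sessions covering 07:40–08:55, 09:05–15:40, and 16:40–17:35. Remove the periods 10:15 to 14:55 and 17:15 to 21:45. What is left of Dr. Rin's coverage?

07:40–08:55, 09:05–10:15, 14:55–15:40, 16:40–17:15

07:40–08:55 is untouched.
09:05–15:40 with B removed leaves 09:05–10:15, 14:55–15:40.
16:40–17:35 with B removed leaves 16:40–17:15.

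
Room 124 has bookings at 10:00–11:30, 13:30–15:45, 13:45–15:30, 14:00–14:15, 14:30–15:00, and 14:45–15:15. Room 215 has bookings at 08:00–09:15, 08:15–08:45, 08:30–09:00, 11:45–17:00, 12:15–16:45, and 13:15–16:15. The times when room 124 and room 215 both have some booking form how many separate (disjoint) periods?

A, merged: 10:00–11:30, 13:30–15:45.
B, merged: 08:00–09:15, 11:45–17:00.
A ∩ B = 13:30–15:45.
That is 1 disjoint piece.

1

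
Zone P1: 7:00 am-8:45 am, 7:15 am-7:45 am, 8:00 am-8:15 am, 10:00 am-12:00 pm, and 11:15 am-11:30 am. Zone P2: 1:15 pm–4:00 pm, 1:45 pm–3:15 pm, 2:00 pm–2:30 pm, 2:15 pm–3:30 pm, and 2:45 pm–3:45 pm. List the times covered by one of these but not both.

7:00 am–8:45 am, 10:00 am–12:00 pm, 1:15 pm–4:00 pm

A, merged: 7:00 am–8:45 am, 10:00 am–12:00 pm.
B, merged: 1:15 pm–4:00 pm.
Only in the first: 7:00 am–8:45 am, 10:00 am–12:00 pm.
Only in the second: 1:15 pm–4:00 pm.
Together these are the periods covered by exactly one.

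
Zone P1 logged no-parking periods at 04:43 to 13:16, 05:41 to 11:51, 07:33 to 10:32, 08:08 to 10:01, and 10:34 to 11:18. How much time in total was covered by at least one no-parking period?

8 h 33 min

Merged: 04:43-13:16.
Length: 8 h 33 min.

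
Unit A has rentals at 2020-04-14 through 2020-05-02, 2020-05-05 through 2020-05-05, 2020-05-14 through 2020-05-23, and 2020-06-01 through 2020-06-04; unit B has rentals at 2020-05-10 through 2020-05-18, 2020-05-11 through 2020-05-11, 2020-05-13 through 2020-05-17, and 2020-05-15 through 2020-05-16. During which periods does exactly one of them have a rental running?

B, merged: 2020-05-10 through 2020-05-18.
A \ B = 2020-04-14 through 2020-05-02, 2020-05-05 through 2020-05-05, 2020-05-19 through 2020-05-23, 2020-06-01 through 2020-06-04.
B \ A = 2020-05-10 through 2020-05-13.
Union of the two gives the symmetric difference.

2020-04-14 through 2020-05-02, 2020-05-05 through 2020-05-05, 2020-05-10 through 2020-05-13, 2020-05-19 through 2020-05-23, 2020-06-01 through 2020-06-04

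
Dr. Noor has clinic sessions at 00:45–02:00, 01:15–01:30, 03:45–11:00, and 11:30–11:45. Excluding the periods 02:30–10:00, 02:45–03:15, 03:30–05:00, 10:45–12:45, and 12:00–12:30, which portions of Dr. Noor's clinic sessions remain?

A, merged: 00:45–02:00, 03:45–11:00, 11:30–11:45.
B, merged: 02:30–10:00, 10:45–12:45.
00:45–02:00 is untouched.
03:45–11:00 with B removed leaves 10:00–10:45.
11:30–11:45 lies entirely inside B → drops out.

00:45–02:00, 10:00–10:45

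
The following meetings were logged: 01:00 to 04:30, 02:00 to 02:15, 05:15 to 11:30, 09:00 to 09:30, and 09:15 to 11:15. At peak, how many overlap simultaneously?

3

At 09:15, 3 of the intervals are simultaneously active.
No point has more.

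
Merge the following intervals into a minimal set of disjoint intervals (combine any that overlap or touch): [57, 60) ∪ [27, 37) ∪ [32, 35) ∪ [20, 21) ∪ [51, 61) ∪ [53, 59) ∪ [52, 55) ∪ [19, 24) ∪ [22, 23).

[19, 24) ∪ [27, 37) ∪ [51, 61)

Sort by start: [19, 24), [20, 21), [22, 23), [27, 37), [32, 35), [51, 61), [52, 55), [53, 59), [57, 60).
[20, 21) overlaps/touches [19, 24) → extend to [19, 24).
[22, 23) overlaps/touches [19, 24) → extend to [19, 24).
[27, 37) is disjoint → start new block.
[32, 35) overlaps/touches [27, 37) → extend to [27, 37).
[51, 61) is disjoint → start new block.
[52, 55) overlaps/touches [51, 61) → extend to [51, 61).
[53, 59) overlaps/touches [51, 61) → extend to [51, 61).
[57, 60) overlaps/touches [51, 61) → extend to [51, 61).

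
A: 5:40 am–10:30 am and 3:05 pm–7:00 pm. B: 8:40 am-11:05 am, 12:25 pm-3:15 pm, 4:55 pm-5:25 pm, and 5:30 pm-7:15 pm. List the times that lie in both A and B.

5:40 am–10:30 am overlaps B on 8:40 am–10:30 am.
3:05 pm–7:00 pm overlaps B on 3:05 pm–3:15 pm, 4:55 pm–5:25 pm, 5:30 pm–7:00 pm.

8:40 am–10:30 am, 3:05 pm–3:15 pm, 4:55 pm–5:25 pm, 5:30 pm–7:00 pm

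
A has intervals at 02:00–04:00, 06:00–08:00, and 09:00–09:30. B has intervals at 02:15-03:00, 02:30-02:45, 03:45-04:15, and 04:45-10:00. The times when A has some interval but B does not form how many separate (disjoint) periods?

2

Merge the second list: 02:15-03:00, 03:45-04:15, 04:45-10:00.
A \ B = 02:00-02:15, 03:00-03:45.
That is 2 disjoint pieces.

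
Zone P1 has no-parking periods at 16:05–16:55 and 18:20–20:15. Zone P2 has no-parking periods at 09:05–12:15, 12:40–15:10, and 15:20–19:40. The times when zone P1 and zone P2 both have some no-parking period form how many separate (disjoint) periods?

A ∩ B = 16:05-16:55, 18:20-19:40.
That is 2 disjoint pieces.

2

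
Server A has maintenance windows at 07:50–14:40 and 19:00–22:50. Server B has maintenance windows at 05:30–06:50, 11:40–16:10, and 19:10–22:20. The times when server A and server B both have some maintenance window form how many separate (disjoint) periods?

A ∩ B = 11:40-14:40, 19:10-22:20.
That is 2 disjoint pieces.

2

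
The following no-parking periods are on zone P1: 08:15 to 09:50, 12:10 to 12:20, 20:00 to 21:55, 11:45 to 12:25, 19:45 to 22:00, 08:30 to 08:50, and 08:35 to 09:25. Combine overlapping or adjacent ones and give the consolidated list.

Sort by start: 08:15–09:50, 08:30–08:50, 08:35–09:25, 11:45–12:25, 12:10–12:20, 19:45–22:00, 20:00–21:55.
08:30–08:50 overlaps/touches 08:15–09:50 → extend to 08:15–09:50.
08:35–09:25 overlaps/touches 08:15–09:50 → extend to 08:15–09:50.
11:45–12:25 is disjoint → start new block.
12:10–12:20 overlaps/touches 11:45–12:25 → extend to 11:45–12:25.
19:45–22:00 is disjoint → start new block.
20:00–21:55 overlaps/touches 19:45–22:00 → extend to 19:45–22:00.

08:15–09:50, 11:45–12:25, 19:45–22:00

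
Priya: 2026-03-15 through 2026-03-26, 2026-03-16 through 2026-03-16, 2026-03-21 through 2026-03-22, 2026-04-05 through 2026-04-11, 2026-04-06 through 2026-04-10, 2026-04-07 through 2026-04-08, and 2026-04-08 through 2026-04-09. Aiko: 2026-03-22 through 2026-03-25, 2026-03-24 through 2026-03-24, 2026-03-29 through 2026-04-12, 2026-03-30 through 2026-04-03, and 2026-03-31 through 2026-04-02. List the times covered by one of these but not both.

First set merges to 2026-03-15 through 2026-03-26, 2026-04-05 through 2026-04-11.
Second set merges to 2026-03-22 through 2026-03-25, 2026-03-29 through 2026-04-12.
Only in the first: 2026-03-15 through 2026-03-21, 2026-03-26 through 2026-03-26.
Only in the second: 2026-03-29 through 2026-04-04, 2026-04-12 through 2026-04-12.
Together these are the periods covered by exactly one.

2026-03-15 through 2026-03-21, 2026-03-26 through 2026-03-26, 2026-03-29 through 2026-04-04, 2026-04-12 through 2026-04-12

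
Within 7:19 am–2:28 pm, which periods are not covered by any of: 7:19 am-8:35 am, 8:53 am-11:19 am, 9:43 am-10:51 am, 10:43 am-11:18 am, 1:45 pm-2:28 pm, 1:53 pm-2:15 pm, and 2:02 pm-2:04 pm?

Covered (merged): 7:19 am-8:35 am, 8:53 am-11:19 am, 1:45 pm-2:28 pm.
Complement within 7:19 am-2:28 pm: 8:35 am-8:53 am, 11:19 am-1:45 pm.

8:35 am-8:53 am, 11:19 am-1:45 pm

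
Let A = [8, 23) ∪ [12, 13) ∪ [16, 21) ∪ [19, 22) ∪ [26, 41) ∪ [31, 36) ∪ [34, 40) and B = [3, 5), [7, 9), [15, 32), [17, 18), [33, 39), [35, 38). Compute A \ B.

Merge the first list: [8, 23), [26, 41).
Merge the second list: [3, 5), [7, 9), [15, 32), [33, 39).
[8, 23) with B removed leaves [9, 15).
[26, 41) with B removed leaves [32, 33), [39, 41).

[9, 15) ∪ [32, 33) ∪ [39, 41)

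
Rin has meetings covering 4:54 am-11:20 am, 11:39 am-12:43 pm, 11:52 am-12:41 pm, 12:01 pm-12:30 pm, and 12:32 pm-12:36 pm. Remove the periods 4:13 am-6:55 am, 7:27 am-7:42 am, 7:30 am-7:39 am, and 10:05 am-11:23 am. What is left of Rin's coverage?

A, merged: 4:54 am–11:20 am, 11:39 am–12:43 pm.
B, merged: 4:13 am–6:55 am, 7:27 am–7:42 am, 10:05 am–11:23 am.
4:54 am–11:20 am \ B = 6:55 am–7:27 am, 7:42 am–10:05 am.
11:39 am–12:43 pm: nothing removed.

6:55 am–7:27 am, 7:42 am–10:05 am, 11:39 am–12:43 pm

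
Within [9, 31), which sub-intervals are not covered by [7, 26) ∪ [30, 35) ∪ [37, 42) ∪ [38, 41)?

[26, 30)

Covered (merged): [7, 26), [30, 35), [37, 42).
Complement within [9, 31): [26, 30).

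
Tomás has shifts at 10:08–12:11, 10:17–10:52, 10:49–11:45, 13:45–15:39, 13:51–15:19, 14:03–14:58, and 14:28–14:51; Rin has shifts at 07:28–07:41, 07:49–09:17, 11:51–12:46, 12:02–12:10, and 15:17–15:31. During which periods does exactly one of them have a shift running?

07:28–07:41, 07:49–09:17, 10:08–11:51, 12:11–12:46, 13:45–15:17, 15:31–15:39

A, merged: 10:08–12:11, 13:45–15:39.
B, merged: 07:28–07:41, 07:49–09:17, 11:51–12:46, 15:17–15:31.
A but not B: 10:08–11:51, 13:45–15:17, 15:31–15:39.
B but not A: 07:28–07:41, 07:49–09:17, 12:11–12:46.
Combining gives A △ B.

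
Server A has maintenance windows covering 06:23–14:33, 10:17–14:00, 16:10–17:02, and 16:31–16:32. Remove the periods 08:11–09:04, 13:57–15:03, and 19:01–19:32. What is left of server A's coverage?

Merge the first list: 06:23-14:33, 16:10-17:02.
06:23-14:33 \ B = 06:23-08:11, 09:04-13:57.
16:10-17:02: nothing removed.

06:23-08:11, 09:04-13:57, 16:10-17:02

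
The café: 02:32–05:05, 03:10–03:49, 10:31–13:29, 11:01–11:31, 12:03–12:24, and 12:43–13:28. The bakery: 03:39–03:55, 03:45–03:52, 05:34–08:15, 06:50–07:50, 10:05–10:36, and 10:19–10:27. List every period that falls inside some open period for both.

A, merged: 02:32–05:05, 10:31–13:29.
B, merged: 03:39–03:55, 05:34–08:15, 10:05–10:36.
02:32–05:05 ∩ B → 03:39–03:55.
10:31–13:29 ∩ B → 10:31–10:36.

03:39–03:55, 10:31–10:36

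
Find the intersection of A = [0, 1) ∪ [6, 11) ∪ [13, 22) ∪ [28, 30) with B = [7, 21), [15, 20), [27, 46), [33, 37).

B, merged: [7, 21), [27, 46).
[0, 1) meets no B interval.
[6, 11) ∩ B → [7, 11).
[13, 22) ∩ B → [13, 21).
[28, 30) ∩ B → [28, 30).

[7, 11) ∪ [13, 21) ∪ [28, 30)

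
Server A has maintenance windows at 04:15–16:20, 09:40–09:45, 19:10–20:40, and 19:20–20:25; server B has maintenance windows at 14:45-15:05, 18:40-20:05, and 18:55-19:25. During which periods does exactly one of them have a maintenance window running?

First set merges to 04:15–16:20, 19:10–20:40.
Second set merges to 14:45–15:05, 18:40–20:05.
A but not B: 04:15–14:45, 15:05–16:20, 20:05–20:40.
B but not A: 18:40–19:10.
Combining gives A △ B.

04:15–14:45, 15:05–16:20, 18:40–19:10, 20:05–20:40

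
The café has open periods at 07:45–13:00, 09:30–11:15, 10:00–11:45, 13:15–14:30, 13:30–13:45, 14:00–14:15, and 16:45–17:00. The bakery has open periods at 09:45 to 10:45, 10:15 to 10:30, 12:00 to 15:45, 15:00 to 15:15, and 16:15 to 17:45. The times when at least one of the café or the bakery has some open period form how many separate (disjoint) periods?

Merge the first list: 07:45–13:00, 13:15–14:30, 16:45–17:00.
Merge the second list: 09:45–10:45, 12:00–15:45, 16:15–17:45.
A ∪ B = 07:45–15:45, 16:15–17:45.
That is 2 disjoint pieces.

2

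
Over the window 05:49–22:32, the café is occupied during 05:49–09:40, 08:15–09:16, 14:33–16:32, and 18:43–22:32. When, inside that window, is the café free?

Covered (merged): 05:49–09:40, 14:33–16:32, 18:43–22:32.
Uncovered inside 05:49–22:32: 09:40–14:33, 16:32–18:43.

09:40–14:33, 16:32–18:43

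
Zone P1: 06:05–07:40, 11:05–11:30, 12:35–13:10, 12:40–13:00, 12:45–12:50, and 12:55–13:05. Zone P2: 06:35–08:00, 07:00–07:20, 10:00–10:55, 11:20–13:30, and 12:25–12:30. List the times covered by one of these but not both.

06:05–06:35, 07:40–08:00, 10:00–10:55, 11:05–11:20, 11:30–12:35, 13:10–13:30

Merge the first list: 06:05–07:40, 11:05–11:30, 12:35–13:10.
Merge the second list: 06:35–08:00, 10:00–10:55, 11:20–13:30.
Only in the first: 06:05–06:35, 11:05–11:20.
Only in the second: 07:40–08:00, 10:00–10:55, 11:30–12:35, 13:10–13:30.
Together these are the periods covered by exactly one.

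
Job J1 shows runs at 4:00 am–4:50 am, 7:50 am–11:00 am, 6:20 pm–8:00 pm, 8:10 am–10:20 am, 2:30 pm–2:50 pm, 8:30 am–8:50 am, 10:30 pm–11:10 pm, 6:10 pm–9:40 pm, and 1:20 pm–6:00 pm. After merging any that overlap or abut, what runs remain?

Sort by start: 4:00 am–4:50 am, 7:50 am–11:00 am, 8:10 am–10:20 am, 8:30 am–8:50 am, 1:20 pm–6:00 pm, 2:30 pm–2:50 pm, 6:10 pm–9:40 pm, 6:20 pm–8:00 pm, 10:30 pm–11:10 pm.
7:50 am–11:00 am is disjoint → start new block.
8:10 am–10:20 am overlaps/touches 7:50 am–11:00 am → extend to 7:50 am–11:00 am.
8:30 am–8:50 am overlaps/touches 7:50 am–11:00 am → extend to 7:50 am–11:00 am.
1:20 pm–6:00 pm is disjoint → start new block.
2:30 pm–2:50 pm overlaps/touches 1:20 pm–6:00 pm → extend to 1:20 pm–6:00 pm.
6:10 pm–9:40 pm is disjoint → start new block.
6:20 pm–8:00 pm overlaps/touches 6:10 pm–9:40 pm → extend to 6:10 pm–9:40 pm.
10:30 pm–11:10 pm is disjoint → start new block.

4:00 am–4:50 am, 7:50 am–11:00 am, 1:20 pm–6:00 pm, 6:10 pm–9:40 pm, 10:30 pm–11:10 pm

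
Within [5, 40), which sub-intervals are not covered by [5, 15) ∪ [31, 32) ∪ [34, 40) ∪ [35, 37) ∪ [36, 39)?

[15, 31) ∪ [32, 34)

The merged coverage is [5, 15), [31, 32), [34, 40).
Uncovered inside [5, 40): [15, 31), [32, 34).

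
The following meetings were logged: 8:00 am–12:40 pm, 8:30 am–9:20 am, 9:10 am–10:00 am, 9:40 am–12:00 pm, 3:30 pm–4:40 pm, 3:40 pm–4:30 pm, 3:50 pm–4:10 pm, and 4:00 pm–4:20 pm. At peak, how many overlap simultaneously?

4

At 4:00 pm, 4 of the intervals are simultaneously active.
No point has more.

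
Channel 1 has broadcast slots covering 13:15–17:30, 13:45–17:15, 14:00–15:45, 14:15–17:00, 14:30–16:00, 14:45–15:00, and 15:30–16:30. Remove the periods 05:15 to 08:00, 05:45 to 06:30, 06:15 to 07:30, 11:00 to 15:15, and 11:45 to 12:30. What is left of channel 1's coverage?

A, merged: 13:15–17:30.
B, merged: 05:15–08:00, 11:00–15:15.
13:15–17:30 \ B = 15:15–17:30.

15:15–17:30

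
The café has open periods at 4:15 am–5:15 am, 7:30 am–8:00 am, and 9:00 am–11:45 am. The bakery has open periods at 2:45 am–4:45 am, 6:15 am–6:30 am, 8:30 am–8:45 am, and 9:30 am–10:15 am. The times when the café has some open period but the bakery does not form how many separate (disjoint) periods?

A \ B = 4:45 am-5:15 am, 7:30 am-8:00 am, 9:00 am-9:30 am, 10:15 am-11:45 am.
That is 4 disjoint pieces.

4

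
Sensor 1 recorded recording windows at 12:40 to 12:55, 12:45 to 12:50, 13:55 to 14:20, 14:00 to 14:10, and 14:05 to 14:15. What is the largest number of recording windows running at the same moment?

3

Sweep endpoints in order; track running count of active intervals.
Peak of 3 reached at 14:05.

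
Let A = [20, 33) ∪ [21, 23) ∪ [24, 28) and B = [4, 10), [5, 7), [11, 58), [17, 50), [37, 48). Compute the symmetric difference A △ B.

A, merged: [20, 33).
B, merged: [4, 10), [11, 58).
A but not B: none.
B but not A: [4, 10), [11, 20), [33, 58).
Combining gives A △ B.

[4, 10) ∪ [11, 20) ∪ [33, 58)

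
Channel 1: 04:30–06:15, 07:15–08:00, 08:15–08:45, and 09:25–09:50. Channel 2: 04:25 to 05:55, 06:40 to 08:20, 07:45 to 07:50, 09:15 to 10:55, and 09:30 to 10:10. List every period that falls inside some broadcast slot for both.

B, merged: 04:25–05:55, 06:40–08:20, 09:15–10:55.
04:30–06:15 ∩ B → 04:30–05:55.
07:15–08:00 ∩ B → 07:15–08:00.
08:15–08:45 ∩ B → 08:15–08:20.
09:25–09:50 ∩ B → 09:25–09:50.

04:30–05:55, 07:15–08:00, 08:15–08:20, 09:25–09:50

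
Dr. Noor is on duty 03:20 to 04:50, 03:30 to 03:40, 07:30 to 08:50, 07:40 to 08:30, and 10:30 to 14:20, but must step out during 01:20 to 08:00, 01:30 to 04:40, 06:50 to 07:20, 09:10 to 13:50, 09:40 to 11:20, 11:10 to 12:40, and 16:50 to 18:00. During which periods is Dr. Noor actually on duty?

Merge the first list: 03:20–04:50, 07:30–08:50, 10:30–14:20.
Merge the second list: 01:20–08:00, 09:10–13:50, 16:50–18:00.
03:20–04:50: fully covered by B → removed.
07:30–08:50 minus B → 08:00–08:50.
10:30–14:20 minus B → 13:50–14:20.

08:00–08:50, 13:50–14:20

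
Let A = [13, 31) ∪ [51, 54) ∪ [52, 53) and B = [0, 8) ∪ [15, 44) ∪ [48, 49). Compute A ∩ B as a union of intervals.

[15, 31)

A, merged: [13, 31), [51, 54).
[13, 31) meets the second set on [15, 31).
[51, 54): no overlap with the second set.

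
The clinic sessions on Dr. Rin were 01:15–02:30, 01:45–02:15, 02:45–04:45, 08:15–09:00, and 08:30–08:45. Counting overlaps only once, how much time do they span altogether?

Merged: 01:15-02:30, 02:45-04:45, 08:15-09:00.
Lengths: 1 h 15 min + 2 h + 45 min = 4 h.

4 h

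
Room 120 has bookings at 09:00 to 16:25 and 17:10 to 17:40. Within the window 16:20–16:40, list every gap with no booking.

Covered (merged): 09:00–16:25, 17:10–17:40.
Complement within 16:20–16:40: 16:25–16:40.

16:25–16:40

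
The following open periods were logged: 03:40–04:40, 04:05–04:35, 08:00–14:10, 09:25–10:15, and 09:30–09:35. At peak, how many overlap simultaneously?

Sweep endpoints in order; track running count of active intervals.
Peak of 3 reached at 09:30.

3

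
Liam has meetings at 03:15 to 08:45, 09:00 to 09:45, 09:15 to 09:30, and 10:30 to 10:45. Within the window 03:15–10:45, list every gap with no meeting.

08:45–09:00, 09:45–10:30

After merging, the occupied span is 03:15–08:45, 09:00–09:45, 10:30–10:45.
Gaps within 03:15–10:45: 08:45–09:00, 09:45–10:30.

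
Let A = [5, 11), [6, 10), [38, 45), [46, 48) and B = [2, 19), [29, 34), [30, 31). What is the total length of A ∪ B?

31

Merge the first list: [5, 11), [38, 45), [46, 48).
Merge the second list: [2, 19), [29, 34).
A ∪ B = [2, 19), [29, 34), [38, 45), [46, 48).
Total: 17 + 5 + 7 + 2 = 31.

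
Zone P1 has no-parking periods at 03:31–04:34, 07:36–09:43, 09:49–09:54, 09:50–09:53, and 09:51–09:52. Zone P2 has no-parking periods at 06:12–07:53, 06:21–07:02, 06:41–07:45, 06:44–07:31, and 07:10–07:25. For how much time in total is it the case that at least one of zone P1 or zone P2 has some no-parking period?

4 h 39 min

First set merges to 03:31-04:34, 07:36-09:43, 09:49-09:54.
Second set merges to 06:12-07:53.
A ∪ B = 03:31-04:34, 06:12-09:43, 09:49-09:54.
Total: 1 h 3 min + 3 h 31 min + 5 min = 4 h 39 min.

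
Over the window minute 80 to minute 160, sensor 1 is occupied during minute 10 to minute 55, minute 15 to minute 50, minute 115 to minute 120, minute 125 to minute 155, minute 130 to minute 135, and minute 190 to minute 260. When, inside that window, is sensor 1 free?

After merging, the occupied span is minute 10 to minute 55, minute 115 to minute 120, minute 125 to minute 155, minute 190 to minute 260.
Complement within minute 80 to minute 160: minute 80 to minute 115, minute 120 to minute 125, minute 155 to minute 160.

minute 80 to minute 115, minute 120 to minute 125, minute 155 to minute 160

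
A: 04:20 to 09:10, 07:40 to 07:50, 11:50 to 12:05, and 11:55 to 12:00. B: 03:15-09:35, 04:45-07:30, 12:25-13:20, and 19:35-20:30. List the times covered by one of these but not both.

A, merged: 04:20–09:10, 11:50–12:05.
B, merged: 03:15–09:35, 12:25–13:20, 19:35–20:30.
A but not B: 11:50–12:05.
B but not A: 03:15–04:20, 09:10–09:35, 12:25–13:20, 19:35–20:30.
Combining gives A △ B.

03:15–04:20, 09:10–09:35, 11:50–12:05, 12:25–13:20, 19:35–20:30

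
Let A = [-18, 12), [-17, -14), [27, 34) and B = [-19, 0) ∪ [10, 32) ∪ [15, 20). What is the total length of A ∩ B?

25

Merge the first list: [-18, 12), [27, 34).
Merge the second list: [-19, 0), [10, 32).
A ∩ B = [-18, 0), [10, 12), [27, 32).
Total: 18 + 2 + 5 = 25.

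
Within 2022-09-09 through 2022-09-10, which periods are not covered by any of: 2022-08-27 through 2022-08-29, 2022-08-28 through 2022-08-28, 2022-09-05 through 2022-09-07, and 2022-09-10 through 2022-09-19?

2022-09-09 through 2022-09-09

The merged coverage is 2022-08-27 through 2022-08-29, 2022-09-05 through 2022-09-07, 2022-09-10 through 2022-09-19.
Complement within 2022-09-09 through 2022-09-10: 2022-09-09 through 2022-09-09.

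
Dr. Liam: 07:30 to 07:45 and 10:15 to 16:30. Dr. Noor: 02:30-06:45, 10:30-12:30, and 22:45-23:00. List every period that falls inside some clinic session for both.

10:30–12:30

07:30–07:45 meets no B interval.
10:15–16:30 ∩ B → 10:30–12:30.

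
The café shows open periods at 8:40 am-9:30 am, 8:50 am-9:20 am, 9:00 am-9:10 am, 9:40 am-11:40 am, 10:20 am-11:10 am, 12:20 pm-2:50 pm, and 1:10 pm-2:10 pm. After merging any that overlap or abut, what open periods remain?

8:40 am-9:30 am, 9:40 am-11:40 am, 12:20 pm-2:50 pm

8:50 am-9:20 am overlaps/touches 8:40 am-9:30 am → extend to 8:40 am-9:30 am.
9:00 am-9:10 am overlaps/touches 8:40 am-9:30 am → extend to 8:40 am-9:30 am.
9:40 am-11:40 am is disjoint → start new block.
10:20 am-11:10 am overlaps/touches 9:40 am-11:40 am → extend to 9:40 am-11:40 am.
12:20 pm-2:50 pm is disjoint → start new block.
1:10 pm-2:10 pm overlaps/touches 12:20 pm-2:50 pm → extend to 12:20 pm-2:50 pm.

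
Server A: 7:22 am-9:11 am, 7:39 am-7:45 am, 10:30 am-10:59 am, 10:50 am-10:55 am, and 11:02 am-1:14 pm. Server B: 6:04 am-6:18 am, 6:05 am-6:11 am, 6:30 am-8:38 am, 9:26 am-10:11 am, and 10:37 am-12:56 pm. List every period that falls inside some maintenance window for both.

7:22 am–8:38 am, 10:37 am–10:59 am, 11:02 am–12:56 pm

A, merged: 7:22 am–9:11 am, 10:30 am–10:59 am, 11:02 am–1:14 pm.
B, merged: 6:04 am–6:18 am, 6:30 am–8:38 am, 9:26 am–10:11 am, 10:37 am–12:56 pm.
7:22 am–9:11 am ∩ B → 7:22 am–8:38 am.
10:30 am–10:59 am ∩ B → 10:37 am–10:59 am.
11:02 am–1:14 pm ∩ B → 11:02 am–12:56 pm.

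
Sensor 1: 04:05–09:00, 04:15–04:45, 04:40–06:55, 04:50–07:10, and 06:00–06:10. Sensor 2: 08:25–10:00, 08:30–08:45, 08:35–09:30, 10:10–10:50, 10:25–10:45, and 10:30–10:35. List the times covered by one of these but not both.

Merge the first list: 04:05–09:00.
Merge the second list: 08:25–10:00, 10:10–10:50.
A but not B: 04:05–08:25.
B but not A: 09:00–10:00, 10:10–10:50.
Combining gives A △ B.

04:05–08:25, 09:00–10:00, 10:10–10:50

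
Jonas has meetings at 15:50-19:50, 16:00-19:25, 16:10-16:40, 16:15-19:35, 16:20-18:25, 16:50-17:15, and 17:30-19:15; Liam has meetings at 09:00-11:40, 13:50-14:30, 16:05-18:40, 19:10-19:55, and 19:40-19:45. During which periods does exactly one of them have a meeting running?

09:00–11:40, 13:50–14:30, 15:50–16:05, 18:40–19:10, 19:50–19:55

First set merges to 15:50–19:50.
Second set merges to 09:00–11:40, 13:50–14:30, 16:05–18:40, 19:10–19:55.
Only in the first: 15:50–16:05, 18:40–19:10.
Only in the second: 09:00–11:40, 13:50–14:30, 19:50–19:55.
Together these are the periods covered by exactly one.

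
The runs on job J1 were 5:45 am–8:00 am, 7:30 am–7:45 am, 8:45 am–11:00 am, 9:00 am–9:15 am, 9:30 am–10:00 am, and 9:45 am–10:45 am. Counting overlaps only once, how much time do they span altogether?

Merged: 5:45 am–8:00 am, 8:45 am–11:00 am.
Lengths: 2 h 15 min + 2 h 15 min = 4 h 30 min.

4 h 30 min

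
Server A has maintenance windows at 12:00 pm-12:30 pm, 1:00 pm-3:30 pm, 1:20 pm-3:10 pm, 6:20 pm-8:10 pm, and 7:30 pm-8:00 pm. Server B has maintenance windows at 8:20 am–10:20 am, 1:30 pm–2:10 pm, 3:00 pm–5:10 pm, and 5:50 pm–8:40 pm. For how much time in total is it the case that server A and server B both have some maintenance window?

3 h

A, merged: 12:00 pm–12:30 pm, 1:00 pm–3:30 pm, 6:20 pm–8:10 pm.
A ∩ B = 1:30 pm–2:10 pm, 3:00 pm–3:30 pm, 6:20 pm–8:10 pm.
Total: 40 min + 30 min + 1 h 50 min = 3 h.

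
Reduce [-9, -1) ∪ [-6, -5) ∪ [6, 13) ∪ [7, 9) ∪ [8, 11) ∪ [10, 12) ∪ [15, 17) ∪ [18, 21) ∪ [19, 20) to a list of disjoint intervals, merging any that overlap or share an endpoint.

[-9, -1) ∪ [6, 13) ∪ [15, 17) ∪ [18, 21)

[-6, -5) overlaps/touches [-9, -1) → extend to [-9, -1).
[6, 13) is disjoint → start new block.
[7, 9) overlaps/touches [6, 13) → extend to [6, 13).
[8, 11) overlaps/touches [6, 13) → extend to [6, 13).
[10, 12) overlaps/touches [6, 13) → extend to [6, 13).
[15, 17) is disjoint → start new block.
[18, 21) is disjoint → start new block.
[19, 20) overlaps/touches [18, 21) → extend to [18, 21).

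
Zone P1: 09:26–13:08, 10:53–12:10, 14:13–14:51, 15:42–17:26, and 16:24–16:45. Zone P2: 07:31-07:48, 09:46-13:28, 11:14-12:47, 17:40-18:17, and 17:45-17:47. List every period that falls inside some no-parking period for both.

09:46-13:08

Merge the first list: 09:26-13:08, 14:13-14:51, 15:42-17:26.
Merge the second list: 07:31-07:48, 09:46-13:28, 17:40-18:17.
09:26-13:08 ∩ B → 09:46-13:08.
14:13-14:51 meets no B interval.
15:42-17:26 meets no B interval.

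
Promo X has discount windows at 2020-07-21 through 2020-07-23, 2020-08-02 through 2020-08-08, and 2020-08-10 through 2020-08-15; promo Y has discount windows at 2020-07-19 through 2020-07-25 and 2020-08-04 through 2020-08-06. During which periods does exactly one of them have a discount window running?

2020-07-19 through 2020-07-20, 2020-07-24 through 2020-07-25, 2020-08-02 through 2020-08-03, 2020-08-07 through 2020-08-08, 2020-08-10 through 2020-08-15

A \ B = 2020-08-02 through 2020-08-03, 2020-08-07 through 2020-08-08, 2020-08-10 through 2020-08-15.
B \ A = 2020-07-19 through 2020-07-20, 2020-07-24 through 2020-07-25.
Union of the two gives the symmetric difference.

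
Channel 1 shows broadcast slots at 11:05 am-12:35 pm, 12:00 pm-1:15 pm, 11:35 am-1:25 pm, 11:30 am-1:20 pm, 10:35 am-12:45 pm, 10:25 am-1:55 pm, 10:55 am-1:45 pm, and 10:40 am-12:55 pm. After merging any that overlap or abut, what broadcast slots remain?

Sort by start: 10:25 am-1:55 pm, 10:35 am-12:45 pm, 10:40 am-12:55 pm, 10:55 am-1:45 pm, 11:05 am-12:35 pm, 11:30 am-1:20 pm, 11:35 am-1:25 pm, 12:00 pm-1:15 pm.
10:35 am-12:45 pm overlaps/touches 10:25 am-1:55 pm → extend to 10:25 am-1:55 pm.
10:40 am-12:55 pm overlaps/touches 10:25 am-1:55 pm → extend to 10:25 am-1:55 pm.
10:55 am-1:45 pm overlaps/touches 10:25 am-1:55 pm → extend to 10:25 am-1:55 pm.
11:05 am-12:35 pm overlaps/touches 10:25 am-1:55 pm → extend to 10:25 am-1:55 pm.
11:30 am-1:20 pm overlaps/touches 10:25 am-1:55 pm → extend to 10:25 am-1:55 pm.
11:35 am-1:25 pm overlaps/touches 10:25 am-1:55 pm → extend to 10:25 am-1:55 pm.
12:00 pm-1:15 pm overlaps/touches 10:25 am-1:55 pm → extend to 10:25 am-1:55 pm.

10:25 am-1:55 pm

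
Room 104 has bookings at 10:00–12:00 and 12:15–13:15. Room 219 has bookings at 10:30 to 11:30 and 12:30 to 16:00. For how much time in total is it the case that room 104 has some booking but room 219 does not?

1 h 15 min

A \ B = 10:00–10:30, 11:30–12:00, 12:15–12:30.
Total: 30 min + 30 min + 15 min = 1 h 15 min.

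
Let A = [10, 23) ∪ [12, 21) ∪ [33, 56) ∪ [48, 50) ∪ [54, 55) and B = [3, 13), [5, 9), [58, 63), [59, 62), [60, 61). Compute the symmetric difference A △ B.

[3, 10) ∪ [13, 23) ∪ [33, 56) ∪ [58, 63)

Merge the first list: [10, 23), [33, 56).
Merge the second list: [3, 13), [58, 63).
A \ B = [13, 23), [33, 56).
B \ A = [3, 10), [58, 63).
Union of the two gives the symmetric difference.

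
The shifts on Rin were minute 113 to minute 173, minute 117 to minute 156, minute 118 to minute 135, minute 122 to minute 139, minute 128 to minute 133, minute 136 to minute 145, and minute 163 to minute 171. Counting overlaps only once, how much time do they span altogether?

60 minutes

Merged: minute 113 to minute 173.
Length: 60 minutes.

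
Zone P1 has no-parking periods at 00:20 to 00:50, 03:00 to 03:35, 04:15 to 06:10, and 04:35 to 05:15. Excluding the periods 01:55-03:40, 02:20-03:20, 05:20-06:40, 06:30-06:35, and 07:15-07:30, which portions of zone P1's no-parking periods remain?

00:20–00:50, 04:15–05:20

A, merged: 00:20–00:50, 03:00–03:35, 04:15–06:10.
B, merged: 01:55–03:40, 05:20–06:40, 07:15–07:30.
00:20–00:50 is untouched.
03:00–03:35 lies entirely inside B → drops out.
04:15–06:10 with B removed leaves 04:15–05:20.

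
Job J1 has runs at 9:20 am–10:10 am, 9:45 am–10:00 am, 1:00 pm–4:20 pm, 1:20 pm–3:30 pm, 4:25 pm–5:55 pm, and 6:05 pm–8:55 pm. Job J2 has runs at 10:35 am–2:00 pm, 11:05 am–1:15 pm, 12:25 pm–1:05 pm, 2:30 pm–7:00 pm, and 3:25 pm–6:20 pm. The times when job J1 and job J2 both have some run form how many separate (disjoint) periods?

A, merged: 9:20 am-10:10 am, 1:00 pm-4:20 pm, 4:25 pm-5:55 pm, 6:05 pm-8:55 pm.
B, merged: 10:35 am-2:00 pm, 2:30 pm-7:00 pm.
A ∩ B = 1:00 pm-2:00 pm, 2:30 pm-4:20 pm, 4:25 pm-5:55 pm, 6:05 pm-7:00 pm.
That is 4 disjoint pieces.

4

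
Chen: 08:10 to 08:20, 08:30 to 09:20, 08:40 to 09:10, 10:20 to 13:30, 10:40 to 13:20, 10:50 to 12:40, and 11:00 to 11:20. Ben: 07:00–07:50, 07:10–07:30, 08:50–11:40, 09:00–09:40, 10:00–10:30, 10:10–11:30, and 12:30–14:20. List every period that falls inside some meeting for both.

First set merges to 08:10–08:20, 08:30–09:20, 10:20–13:30.
Second set merges to 07:00–07:50, 08:50–11:40, 12:30–14:20.
08:10–08:20: no overlap with the second set.
08:30–09:20 meets the second set on 08:50–09:20.
10:20–13:30 meets the second set on 10:20–11:40, 12:30–13:30.

08:50–09:20, 10:20–11:40, 12:30–13:30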